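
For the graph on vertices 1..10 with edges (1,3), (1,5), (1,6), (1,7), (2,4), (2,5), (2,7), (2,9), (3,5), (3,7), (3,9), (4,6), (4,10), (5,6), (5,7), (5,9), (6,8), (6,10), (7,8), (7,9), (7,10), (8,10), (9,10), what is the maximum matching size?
5 (matching: (1,3), (2,4), (5,9), (6,10), (7,8); upper bound floor(n/2) = floor(10/2) = 5)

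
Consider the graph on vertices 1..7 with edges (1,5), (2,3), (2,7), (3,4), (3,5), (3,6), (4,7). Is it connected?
Yes (BFS from 1 visits [1, 5, 3, 2, 4, 6, 7] — all 7 vertices reached)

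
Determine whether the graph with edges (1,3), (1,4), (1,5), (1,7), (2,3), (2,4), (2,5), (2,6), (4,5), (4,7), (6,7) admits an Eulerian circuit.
No (2 vertices have odd degree: {5, 7}; Eulerian circuit requires 0)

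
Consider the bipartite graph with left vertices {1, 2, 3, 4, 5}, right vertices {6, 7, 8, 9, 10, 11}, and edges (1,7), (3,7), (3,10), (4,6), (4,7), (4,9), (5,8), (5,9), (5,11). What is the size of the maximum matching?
4 (matching: (1,7), (3,10), (4,9), (5,11); upper bound min(|L|,|R|) = min(5,6) = 5)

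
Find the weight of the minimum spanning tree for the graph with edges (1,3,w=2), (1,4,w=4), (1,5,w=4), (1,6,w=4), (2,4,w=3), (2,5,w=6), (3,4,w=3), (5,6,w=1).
13 (MST edges: (1,3,w=2), (1,6,w=4), (2,4,w=3), (3,4,w=3), (5,6,w=1); sum of weights 2 + 4 + 3 + 3 + 1 = 13)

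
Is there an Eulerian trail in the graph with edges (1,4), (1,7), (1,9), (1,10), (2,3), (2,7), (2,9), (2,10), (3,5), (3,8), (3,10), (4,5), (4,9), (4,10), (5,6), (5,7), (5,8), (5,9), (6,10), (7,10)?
Yes — and in fact it has an Eulerian circuit (the graph is connected and all 10 vertices have even degree)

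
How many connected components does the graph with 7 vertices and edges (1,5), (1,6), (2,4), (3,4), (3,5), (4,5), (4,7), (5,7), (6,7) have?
1 (components: {1, 2, 3, 4, 5, 6, 7})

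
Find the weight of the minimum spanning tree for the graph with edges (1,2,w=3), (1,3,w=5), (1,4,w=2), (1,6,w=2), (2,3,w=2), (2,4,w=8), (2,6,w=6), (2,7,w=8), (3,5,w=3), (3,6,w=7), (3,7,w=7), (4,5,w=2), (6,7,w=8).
18 (MST edges: (1,2,w=3), (1,4,w=2), (1,6,w=2), (2,3,w=2), (3,7,w=7), (4,5,w=2); sum of weights 3 + 2 + 2 + 2 + 7 + 2 = 18)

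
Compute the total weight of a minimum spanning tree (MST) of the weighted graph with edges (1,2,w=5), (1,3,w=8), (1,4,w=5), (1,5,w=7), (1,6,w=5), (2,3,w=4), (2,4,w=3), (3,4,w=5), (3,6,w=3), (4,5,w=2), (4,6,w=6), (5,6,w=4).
17 (MST edges: (1,6,w=5), (2,3,w=4), (2,4,w=3), (3,6,w=3), (4,5,w=2); sum of weights 5 + 4 + 3 + 3 + 2 = 17)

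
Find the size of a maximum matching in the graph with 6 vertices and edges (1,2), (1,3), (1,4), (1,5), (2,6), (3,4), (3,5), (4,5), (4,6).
3 (matching: (1,2), (3,5), (4,6); upper bound floor(n/2) = floor(6/2) = 3)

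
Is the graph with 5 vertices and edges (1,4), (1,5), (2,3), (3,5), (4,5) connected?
Yes (BFS from 1 visits [1, 4, 5, 3, 2] — all 5 vertices reached)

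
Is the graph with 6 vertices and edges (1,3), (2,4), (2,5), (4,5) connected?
No, it has 3 components: {1, 3}, {2, 4, 5}, {6}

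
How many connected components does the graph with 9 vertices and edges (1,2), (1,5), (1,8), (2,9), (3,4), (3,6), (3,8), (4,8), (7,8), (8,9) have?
1 (components: {1, 2, 3, 4, 5, 6, 7, 8, 9})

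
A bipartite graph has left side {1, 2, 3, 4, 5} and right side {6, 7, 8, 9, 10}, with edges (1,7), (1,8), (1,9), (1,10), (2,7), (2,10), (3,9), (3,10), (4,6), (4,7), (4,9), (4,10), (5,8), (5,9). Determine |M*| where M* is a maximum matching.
5 (matching: (1,10), (2,7), (3,9), (4,6), (5,8); upper bound min(|L|,|R|) = min(5,5) = 5)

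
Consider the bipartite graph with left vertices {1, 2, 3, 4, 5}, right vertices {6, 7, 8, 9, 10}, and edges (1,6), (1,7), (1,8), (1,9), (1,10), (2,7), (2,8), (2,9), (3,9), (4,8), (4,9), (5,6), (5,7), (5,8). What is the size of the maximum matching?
5 (matching: (1,10), (2,7), (3,9), (4,8), (5,6); upper bound min(|L|,|R|) = min(5,5) = 5)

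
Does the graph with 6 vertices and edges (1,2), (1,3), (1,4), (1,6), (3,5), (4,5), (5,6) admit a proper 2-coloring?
Yes. Partition: {1, 5}, {2, 3, 4, 6}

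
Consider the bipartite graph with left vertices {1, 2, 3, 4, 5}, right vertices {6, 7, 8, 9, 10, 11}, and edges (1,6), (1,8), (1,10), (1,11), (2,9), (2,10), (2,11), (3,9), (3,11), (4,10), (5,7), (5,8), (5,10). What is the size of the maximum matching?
5 (matching: (1,8), (2,11), (3,9), (4,10), (5,7); upper bound min(|L|,|R|) = min(5,6) = 5)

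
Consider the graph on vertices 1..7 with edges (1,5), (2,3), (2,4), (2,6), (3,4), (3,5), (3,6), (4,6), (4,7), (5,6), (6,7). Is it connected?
Yes (BFS from 1 visits [1, 5, 3, 6, 2, 4, 7] — all 7 vertices reached)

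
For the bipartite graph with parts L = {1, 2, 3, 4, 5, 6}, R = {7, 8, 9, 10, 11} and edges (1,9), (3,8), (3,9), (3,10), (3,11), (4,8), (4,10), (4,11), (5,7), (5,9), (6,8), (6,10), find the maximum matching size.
5 (matching: (1,9), (3,11), (4,10), (5,7), (6,8); upper bound min(|L|,|R|) = min(6,5) = 5)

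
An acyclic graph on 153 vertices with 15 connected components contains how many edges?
138 (Each of the 15 component trees on V_i vertices has V_i - 1 edges; summing gives V - C = 153 - 15 = 138)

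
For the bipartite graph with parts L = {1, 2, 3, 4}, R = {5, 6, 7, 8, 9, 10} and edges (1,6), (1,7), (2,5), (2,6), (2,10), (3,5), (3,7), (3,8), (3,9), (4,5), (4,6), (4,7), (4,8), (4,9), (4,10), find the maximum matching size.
4 (matching: (1,7), (2,10), (3,9), (4,8); upper bound min(|L|,|R|) = min(4,6) = 4)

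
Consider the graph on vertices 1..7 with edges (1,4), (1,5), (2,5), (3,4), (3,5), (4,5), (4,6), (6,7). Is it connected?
Yes (BFS from 1 visits [1, 4, 5, 3, 6, 2, 7] — all 7 vertices reached)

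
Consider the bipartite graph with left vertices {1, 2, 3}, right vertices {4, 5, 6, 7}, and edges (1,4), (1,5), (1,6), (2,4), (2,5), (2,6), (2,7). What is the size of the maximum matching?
2 (matching: (1,6), (2,7); upper bound min(|L|,|R|) = min(3,4) = 3)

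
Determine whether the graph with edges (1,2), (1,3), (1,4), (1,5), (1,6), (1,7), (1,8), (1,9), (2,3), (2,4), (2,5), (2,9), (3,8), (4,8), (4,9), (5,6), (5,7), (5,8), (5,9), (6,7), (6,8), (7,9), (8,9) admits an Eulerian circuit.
No (2 vertices have odd degree: {2, 3}; Eulerian circuit requires 0)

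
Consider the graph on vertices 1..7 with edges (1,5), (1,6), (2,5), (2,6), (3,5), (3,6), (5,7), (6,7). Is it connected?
No, it has 2 components: {1, 2, 3, 5, 6, 7}, {4}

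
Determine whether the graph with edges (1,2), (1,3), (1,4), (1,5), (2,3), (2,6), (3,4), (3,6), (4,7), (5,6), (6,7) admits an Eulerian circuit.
No (2 vertices have odd degree: {2, 4}; Eulerian circuit requires 0)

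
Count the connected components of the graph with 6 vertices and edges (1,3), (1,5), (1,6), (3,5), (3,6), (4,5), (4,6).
2 (components: {1, 3, 4, 5, 6}, {2})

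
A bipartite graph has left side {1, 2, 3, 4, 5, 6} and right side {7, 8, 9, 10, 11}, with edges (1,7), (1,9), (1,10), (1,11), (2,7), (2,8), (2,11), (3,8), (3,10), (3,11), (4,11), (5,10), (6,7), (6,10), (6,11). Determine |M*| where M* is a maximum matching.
5 (matching: (1,9), (2,11), (3,8), (5,10), (6,7); upper bound min(|L|,|R|) = min(6,5) = 5)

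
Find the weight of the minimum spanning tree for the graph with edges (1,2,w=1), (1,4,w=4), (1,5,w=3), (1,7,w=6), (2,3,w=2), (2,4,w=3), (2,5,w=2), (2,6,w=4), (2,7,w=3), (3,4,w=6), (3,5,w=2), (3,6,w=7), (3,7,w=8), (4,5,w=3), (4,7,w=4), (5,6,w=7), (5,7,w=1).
13 (MST edges: (1,2,w=1), (2,3,w=2), (2,4,w=3), (2,5,w=2), (2,6,w=4), (5,7,w=1); sum of weights 1 + 2 + 3 + 2 + 4 + 1 = 13)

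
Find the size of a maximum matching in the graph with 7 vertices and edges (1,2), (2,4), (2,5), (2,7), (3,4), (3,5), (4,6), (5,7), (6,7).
3 (matching: (2,5), (3,4), (6,7); upper bound floor(n/2) = floor(7/2) = 3)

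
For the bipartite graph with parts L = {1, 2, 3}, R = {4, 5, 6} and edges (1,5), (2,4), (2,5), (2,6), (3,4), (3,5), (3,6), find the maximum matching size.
3 (matching: (1,5), (2,6), (3,4); upper bound min(|L|,|R|) = min(3,3) = 3)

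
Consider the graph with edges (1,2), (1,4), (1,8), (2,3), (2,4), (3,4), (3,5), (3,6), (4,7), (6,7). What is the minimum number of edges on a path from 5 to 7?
3 (path: 5 -> 3 -> 4 -> 7, 3 edges)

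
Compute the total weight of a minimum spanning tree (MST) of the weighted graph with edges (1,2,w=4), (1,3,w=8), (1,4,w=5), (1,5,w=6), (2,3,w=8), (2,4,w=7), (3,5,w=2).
17 (MST edges: (1,2,w=4), (1,4,w=5), (1,5,w=6), (3,5,w=2); sum of weights 4 + 5 + 6 + 2 = 17)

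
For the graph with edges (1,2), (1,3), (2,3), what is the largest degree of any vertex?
2 (attained at vertices 1, 2, 3)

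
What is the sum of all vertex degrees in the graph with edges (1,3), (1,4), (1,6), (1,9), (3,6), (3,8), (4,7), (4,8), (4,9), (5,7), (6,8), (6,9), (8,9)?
26 (handshake: sum of degrees = 2|E| = 2 x 13 = 26)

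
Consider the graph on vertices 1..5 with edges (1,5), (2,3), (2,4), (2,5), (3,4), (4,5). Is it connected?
Yes (BFS from 1 visits [1, 5, 2, 4, 3] — all 5 vertices reached)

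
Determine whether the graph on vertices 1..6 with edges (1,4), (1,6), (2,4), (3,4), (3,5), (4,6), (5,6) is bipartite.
No (odd cycle of length 3: 4 -> 1 -> 6 -> 4)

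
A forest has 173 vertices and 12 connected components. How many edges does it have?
161 (Each of the 12 component trees on V_i vertices has V_i - 1 edges; summing gives V - C = 173 - 12 = 161)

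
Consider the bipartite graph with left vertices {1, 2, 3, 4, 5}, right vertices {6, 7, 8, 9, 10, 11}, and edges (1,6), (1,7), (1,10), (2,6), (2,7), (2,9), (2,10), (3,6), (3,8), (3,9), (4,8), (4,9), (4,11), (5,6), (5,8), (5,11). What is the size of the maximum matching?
5 (matching: (1,10), (2,7), (3,8), (4,9), (5,11); upper bound min(|L|,|R|) = min(5,6) = 5)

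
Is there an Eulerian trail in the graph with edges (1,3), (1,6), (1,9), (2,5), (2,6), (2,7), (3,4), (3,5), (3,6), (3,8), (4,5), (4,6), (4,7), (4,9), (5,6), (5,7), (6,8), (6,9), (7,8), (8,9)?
No (6 vertices have odd degree: {1, 2, 3, 4, 5, 6}; Eulerian path requires 0 or 2)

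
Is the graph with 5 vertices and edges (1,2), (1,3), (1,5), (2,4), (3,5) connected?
Yes (BFS from 1 visits [1, 2, 3, 5, 4] — all 5 vertices reached)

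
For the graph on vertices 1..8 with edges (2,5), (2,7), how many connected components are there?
6 (components: {1}, {2, 5, 7}, {3}, {4}, {6}, {8})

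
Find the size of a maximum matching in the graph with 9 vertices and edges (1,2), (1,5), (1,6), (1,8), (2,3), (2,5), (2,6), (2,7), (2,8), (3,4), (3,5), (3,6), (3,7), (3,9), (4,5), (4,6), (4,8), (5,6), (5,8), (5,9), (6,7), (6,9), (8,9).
4 (matching: (1,6), (2,7), (4,8), (5,9); upper bound floor(n/2) = floor(9/2) = 4)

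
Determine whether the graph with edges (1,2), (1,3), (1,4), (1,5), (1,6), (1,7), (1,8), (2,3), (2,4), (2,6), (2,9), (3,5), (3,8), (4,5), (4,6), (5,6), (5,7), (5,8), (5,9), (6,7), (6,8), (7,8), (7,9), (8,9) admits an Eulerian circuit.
No (4 vertices have odd degree: {1, 2, 5, 7}; Eulerian circuit requires 0)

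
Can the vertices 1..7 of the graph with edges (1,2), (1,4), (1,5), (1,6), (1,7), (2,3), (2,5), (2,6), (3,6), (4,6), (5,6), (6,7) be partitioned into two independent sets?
No (odd cycle of length 3: 5 -> 1 -> 6 -> 5)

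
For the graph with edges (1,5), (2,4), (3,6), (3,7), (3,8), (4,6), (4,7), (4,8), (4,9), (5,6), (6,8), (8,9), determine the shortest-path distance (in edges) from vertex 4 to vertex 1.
3 (path: 4 -> 6 -> 5 -> 1, 3 edges)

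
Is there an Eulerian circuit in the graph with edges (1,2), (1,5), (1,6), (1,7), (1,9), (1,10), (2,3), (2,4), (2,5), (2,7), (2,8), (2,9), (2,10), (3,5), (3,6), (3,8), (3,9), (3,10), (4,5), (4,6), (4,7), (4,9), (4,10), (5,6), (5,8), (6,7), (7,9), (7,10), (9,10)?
No (2 vertices have odd degree: {6, 8}; Eulerian circuit requires 0)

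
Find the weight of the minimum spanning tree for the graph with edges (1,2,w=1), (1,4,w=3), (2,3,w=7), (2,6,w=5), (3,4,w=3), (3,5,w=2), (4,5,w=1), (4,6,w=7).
12 (MST edges: (1,2,w=1), (1,4,w=3), (2,6,w=5), (3,5,w=2), (4,5,w=1); sum of weights 1 + 3 + 5 + 2 + 1 = 12)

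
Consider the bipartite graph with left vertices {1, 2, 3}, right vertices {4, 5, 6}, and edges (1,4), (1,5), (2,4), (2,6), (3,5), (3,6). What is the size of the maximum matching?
3 (matching: (1,5), (2,4), (3,6); upper bound min(|L|,|R|) = min(3,3) = 3)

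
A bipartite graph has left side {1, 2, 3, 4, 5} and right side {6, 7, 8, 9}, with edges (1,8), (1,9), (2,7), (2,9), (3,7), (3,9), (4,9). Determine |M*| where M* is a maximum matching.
3 (matching: (1,8), (2,9), (3,7); upper bound min(|L|,|R|) = min(5,4) = 4)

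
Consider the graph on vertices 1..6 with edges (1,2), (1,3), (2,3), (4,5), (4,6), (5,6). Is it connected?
No, it has 2 components: {1, 2, 3}, {4, 5, 6}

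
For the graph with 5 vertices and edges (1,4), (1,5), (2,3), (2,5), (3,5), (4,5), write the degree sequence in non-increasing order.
[4, 2, 2, 2, 2] (degrees: deg(1)=2, deg(2)=2, deg(3)=2, deg(4)=2, deg(5)=4)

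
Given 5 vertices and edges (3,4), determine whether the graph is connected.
No, it has 4 components: {1}, {2}, {3, 4}, {5}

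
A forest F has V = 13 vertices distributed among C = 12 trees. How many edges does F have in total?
1 (Each of the 12 component trees on V_i vertices has V_i - 1 edges; summing gives V - C = 13 - 12 = 1)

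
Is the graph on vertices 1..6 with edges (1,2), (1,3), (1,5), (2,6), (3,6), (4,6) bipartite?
Yes. Partition: {1, 6}, {2, 3, 4, 5}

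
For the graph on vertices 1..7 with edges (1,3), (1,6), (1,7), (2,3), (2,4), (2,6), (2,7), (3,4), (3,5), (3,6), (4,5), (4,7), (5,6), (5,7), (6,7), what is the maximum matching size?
3 (matching: (1,6), (3,5), (4,7); upper bound floor(n/2) = floor(7/2) = 3)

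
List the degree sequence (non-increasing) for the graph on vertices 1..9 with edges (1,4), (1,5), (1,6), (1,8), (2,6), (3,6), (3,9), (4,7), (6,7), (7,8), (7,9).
[4, 4, 4, 2, 2, 2, 2, 1, 1] (degrees: deg(1)=4, deg(2)=1, deg(3)=2, deg(4)=2, deg(5)=1, deg(6)=4, deg(7)=4, deg(8)=2, deg(9)=2)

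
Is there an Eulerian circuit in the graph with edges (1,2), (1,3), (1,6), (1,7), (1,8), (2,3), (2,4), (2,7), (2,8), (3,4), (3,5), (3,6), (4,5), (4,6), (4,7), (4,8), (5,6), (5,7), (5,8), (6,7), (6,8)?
No (6 vertices have odd degree: {1, 2, 3, 5, 7, 8}; Eulerian circuit requires 0)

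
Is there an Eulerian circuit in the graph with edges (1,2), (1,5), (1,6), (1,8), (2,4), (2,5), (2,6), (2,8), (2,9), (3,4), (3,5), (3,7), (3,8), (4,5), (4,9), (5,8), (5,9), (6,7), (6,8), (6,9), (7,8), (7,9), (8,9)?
No (2 vertices have odd degree: {6, 8}; Eulerian circuit requires 0)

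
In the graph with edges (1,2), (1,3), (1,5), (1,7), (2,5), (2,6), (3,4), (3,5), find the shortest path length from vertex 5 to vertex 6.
2 (path: 5 -> 2 -> 6, 2 edges)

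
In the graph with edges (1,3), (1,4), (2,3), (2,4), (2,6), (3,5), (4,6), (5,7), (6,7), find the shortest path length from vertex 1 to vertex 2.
2 (path: 1 -> 3 -> 2, 2 edges)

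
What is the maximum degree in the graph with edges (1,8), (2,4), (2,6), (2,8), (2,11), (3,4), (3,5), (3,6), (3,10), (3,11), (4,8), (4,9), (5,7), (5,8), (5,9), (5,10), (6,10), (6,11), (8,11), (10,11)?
5 (attained at vertices 3, 5, 8, 11)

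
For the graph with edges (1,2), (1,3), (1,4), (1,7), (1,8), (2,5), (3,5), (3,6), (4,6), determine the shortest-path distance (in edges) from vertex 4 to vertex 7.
2 (path: 4 -> 1 -> 7, 2 edges)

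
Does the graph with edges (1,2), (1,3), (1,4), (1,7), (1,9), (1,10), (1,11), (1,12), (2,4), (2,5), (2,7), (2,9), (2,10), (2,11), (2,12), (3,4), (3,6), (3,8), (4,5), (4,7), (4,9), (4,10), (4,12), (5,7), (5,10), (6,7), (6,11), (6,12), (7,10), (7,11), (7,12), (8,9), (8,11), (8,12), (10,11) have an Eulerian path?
Yes — and in fact it has an Eulerian circuit (the graph is connected and all 12 vertices have even degree)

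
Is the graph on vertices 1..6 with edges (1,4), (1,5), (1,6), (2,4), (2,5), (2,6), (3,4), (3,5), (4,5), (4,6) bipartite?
No (odd cycle of length 3: 4 -> 1 -> 5 -> 4)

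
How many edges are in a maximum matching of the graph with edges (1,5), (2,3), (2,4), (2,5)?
2 (matching: (1,5), (2,4); upper bound floor(n/2) = floor(5/2) = 2)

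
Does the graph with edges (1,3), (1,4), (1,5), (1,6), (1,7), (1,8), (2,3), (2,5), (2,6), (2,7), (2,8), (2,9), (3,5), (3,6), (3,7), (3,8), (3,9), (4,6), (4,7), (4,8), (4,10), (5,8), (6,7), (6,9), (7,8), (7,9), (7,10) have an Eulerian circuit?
No (2 vertices have odd degree: {3, 4}; Eulerian circuit requires 0)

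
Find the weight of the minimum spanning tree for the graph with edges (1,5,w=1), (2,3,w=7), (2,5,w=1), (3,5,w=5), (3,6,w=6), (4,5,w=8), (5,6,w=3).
18 (MST edges: (1,5,w=1), (2,5,w=1), (3,5,w=5), (4,5,w=8), (5,6,w=3); sum of weights 1 + 1 + 5 + 8 + 3 = 18)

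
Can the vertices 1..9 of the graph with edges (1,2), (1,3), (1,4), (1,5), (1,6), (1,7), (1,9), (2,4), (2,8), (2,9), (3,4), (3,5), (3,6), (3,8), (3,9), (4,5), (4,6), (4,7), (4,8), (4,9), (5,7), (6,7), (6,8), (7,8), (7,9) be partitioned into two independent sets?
No (odd cycle of length 3: 4 -> 1 -> 2 -> 4)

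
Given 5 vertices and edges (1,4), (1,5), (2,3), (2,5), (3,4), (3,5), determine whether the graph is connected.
Yes (BFS from 1 visits [1, 4, 5, 3, 2] — all 5 vertices reached)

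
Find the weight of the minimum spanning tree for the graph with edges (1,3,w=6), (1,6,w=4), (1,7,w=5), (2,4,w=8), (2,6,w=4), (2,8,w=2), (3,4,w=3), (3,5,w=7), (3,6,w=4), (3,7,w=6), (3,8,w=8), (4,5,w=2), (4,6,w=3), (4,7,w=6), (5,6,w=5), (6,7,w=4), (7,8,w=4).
22 (MST edges: (1,6,w=4), (2,6,w=4), (2,8,w=2), (3,4,w=3), (4,5,w=2), (4,6,w=3), (6,7,w=4); sum of weights 4 + 4 + 2 + 3 + 2 + 3 + 4 = 22)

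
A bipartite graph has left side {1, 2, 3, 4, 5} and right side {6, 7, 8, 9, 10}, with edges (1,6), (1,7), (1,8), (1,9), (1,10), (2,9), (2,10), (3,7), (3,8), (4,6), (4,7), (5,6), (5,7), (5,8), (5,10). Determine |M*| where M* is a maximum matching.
5 (matching: (1,10), (2,9), (3,8), (4,7), (5,6); upper bound min(|L|,|R|) = min(5,5) = 5)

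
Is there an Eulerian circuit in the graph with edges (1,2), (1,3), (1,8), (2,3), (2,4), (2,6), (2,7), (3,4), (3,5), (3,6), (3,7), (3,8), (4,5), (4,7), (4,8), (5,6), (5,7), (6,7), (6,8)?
No (6 vertices have odd degree: {1, 2, 3, 4, 6, 7}; Eulerian circuit requires 0)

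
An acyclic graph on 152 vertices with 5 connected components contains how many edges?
147 (Each of the 5 component trees on V_i vertices has V_i - 1 edges; summing gives V - C = 152 - 5 = 147)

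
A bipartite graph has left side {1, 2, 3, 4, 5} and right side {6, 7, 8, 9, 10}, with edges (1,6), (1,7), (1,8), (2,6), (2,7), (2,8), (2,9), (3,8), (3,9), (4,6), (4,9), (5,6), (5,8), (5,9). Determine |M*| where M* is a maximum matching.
4 (matching: (1,8), (2,7), (3,9), (4,6); upper bound min(|L|,|R|) = min(5,5) = 5)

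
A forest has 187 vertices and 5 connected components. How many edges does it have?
182 (Each of the 5 component trees on V_i vertices has V_i - 1 edges; summing gives V - C = 187 - 5 = 182)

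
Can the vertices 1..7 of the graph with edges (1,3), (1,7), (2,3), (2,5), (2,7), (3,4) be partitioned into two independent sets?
Yes. Partition: {1, 2, 4, 6}, {3, 5, 7}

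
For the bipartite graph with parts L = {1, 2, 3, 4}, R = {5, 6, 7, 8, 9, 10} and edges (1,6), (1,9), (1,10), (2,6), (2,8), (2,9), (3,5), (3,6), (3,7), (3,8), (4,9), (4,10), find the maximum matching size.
4 (matching: (1,10), (2,8), (3,7), (4,9); upper bound min(|L|,|R|) = min(4,6) = 4)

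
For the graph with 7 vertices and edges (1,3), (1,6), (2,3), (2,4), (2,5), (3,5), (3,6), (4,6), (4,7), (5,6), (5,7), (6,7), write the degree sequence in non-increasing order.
[5, 4, 4, 3, 3, 3, 2] (degrees: deg(1)=2, deg(2)=3, deg(3)=4, deg(4)=3, deg(5)=4, deg(6)=5, deg(7)=3)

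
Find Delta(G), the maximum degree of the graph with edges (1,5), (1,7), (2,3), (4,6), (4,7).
2 (attained at vertices 1, 4, 7)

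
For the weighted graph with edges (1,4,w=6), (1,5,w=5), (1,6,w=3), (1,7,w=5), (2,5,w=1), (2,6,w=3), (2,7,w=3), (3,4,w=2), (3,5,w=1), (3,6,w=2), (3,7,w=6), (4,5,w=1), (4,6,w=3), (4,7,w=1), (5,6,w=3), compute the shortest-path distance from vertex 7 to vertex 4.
1 (path: 7 -> 4; weights 1 = 1)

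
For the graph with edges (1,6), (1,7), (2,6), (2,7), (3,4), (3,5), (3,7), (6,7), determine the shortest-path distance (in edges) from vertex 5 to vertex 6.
3 (path: 5 -> 3 -> 7 -> 6, 3 edges)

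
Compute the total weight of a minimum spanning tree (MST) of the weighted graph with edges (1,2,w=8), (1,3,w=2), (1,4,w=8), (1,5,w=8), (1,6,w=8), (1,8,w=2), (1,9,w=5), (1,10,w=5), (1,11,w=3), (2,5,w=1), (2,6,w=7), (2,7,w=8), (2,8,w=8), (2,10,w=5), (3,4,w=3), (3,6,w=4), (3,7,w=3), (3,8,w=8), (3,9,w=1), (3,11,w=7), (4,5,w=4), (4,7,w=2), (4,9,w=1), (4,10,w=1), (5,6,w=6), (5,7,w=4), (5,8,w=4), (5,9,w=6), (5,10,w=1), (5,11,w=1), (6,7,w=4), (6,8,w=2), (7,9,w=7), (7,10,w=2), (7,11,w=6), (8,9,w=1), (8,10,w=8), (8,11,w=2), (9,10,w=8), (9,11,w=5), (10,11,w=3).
13 (MST edges: (1,3,w=2), (2,5,w=1), (3,9,w=1), (4,7,w=2), (4,9,w=1), (4,10,w=1), (5,10,w=1), (5,11,w=1), (6,8,w=2), (8,9,w=1); sum of weights 2 + 1 + 1 + 2 + 1 + 1 + 1 + 1 + 2 + 1 = 13)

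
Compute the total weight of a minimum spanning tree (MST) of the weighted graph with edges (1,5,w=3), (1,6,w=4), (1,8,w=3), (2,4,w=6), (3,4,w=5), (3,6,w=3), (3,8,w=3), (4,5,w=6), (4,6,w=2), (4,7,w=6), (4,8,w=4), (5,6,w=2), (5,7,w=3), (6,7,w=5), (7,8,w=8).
22 (MST edges: (1,5,w=3), (1,8,w=3), (2,4,w=6), (3,8,w=3), (4,6,w=2), (5,6,w=2), (5,7,w=3); sum of weights 3 + 3 + 6 + 3 + 2 + 2 + 3 = 22)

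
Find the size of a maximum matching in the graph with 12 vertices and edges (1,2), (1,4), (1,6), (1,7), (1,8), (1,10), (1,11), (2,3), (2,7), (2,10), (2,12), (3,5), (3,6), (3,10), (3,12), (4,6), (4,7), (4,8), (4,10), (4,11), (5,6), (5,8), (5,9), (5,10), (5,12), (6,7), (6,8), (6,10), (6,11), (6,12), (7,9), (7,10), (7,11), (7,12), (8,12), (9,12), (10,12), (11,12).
6 (matching: (1,2), (3,12), (4,8), (5,9), (6,10), (7,11); upper bound floor(n/2) = floor(12/2) = 6)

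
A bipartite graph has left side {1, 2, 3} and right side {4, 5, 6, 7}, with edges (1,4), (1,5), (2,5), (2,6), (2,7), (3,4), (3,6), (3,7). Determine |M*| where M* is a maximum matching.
3 (matching: (1,5), (2,7), (3,6); upper bound min(|L|,|R|) = min(3,4) = 3)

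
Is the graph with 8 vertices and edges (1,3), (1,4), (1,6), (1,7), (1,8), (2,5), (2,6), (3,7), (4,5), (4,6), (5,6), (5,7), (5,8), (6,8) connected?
Yes (BFS from 1 visits [1, 3, 4, 6, 7, 8, 5, 2] — all 8 vertices reached)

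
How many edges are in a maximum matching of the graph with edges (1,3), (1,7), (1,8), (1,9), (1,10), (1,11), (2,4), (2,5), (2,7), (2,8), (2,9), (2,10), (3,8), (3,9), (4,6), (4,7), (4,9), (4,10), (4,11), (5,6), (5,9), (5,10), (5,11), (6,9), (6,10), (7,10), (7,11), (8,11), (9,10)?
5 (matching: (1,11), (2,8), (4,7), (5,6), (9,10); upper bound floor(n/2) = floor(11/2) = 5)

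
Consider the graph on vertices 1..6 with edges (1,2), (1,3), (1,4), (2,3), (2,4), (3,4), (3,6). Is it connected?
No, it has 2 components: {1, 2, 3, 4, 6}, {5}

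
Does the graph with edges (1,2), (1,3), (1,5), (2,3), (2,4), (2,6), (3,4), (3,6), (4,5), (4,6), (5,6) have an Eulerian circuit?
No (2 vertices have odd degree: {1, 5}; Eulerian circuit requires 0)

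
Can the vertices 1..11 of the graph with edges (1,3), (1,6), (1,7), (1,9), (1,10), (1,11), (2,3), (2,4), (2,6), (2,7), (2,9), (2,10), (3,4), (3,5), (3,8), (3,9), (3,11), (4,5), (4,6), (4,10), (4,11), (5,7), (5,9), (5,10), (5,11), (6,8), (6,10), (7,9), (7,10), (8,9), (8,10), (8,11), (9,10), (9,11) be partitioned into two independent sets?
No (odd cycle of length 3: 9 -> 1 -> 11 -> 9)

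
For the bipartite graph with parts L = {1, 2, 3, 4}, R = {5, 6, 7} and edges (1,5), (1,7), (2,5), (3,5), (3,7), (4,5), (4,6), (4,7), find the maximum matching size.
3 (matching: (1,7), (2,5), (4,6); upper bound min(|L|,|R|) = min(4,3) = 3)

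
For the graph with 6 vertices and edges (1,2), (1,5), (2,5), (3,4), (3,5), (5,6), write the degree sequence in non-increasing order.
[4, 2, 2, 2, 1, 1] (degrees: deg(1)=2, deg(2)=2, deg(3)=2, deg(4)=1, deg(5)=4, deg(6)=1)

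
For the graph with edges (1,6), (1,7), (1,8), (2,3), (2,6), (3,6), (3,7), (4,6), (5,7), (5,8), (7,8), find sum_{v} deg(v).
22 (handshake: sum of degrees = 2|E| = 2 x 11 = 22)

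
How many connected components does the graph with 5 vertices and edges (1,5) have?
4 (components: {1, 5}, {2}, {3}, {4})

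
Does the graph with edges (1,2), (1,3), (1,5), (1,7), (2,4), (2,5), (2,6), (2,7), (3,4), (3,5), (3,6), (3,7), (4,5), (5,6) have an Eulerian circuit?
No (6 vertices have odd degree: {2, 3, 4, 5, 6, 7}; Eulerian circuit requires 0)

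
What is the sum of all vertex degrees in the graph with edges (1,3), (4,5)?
4 (handshake: sum of degrees = 2|E| = 2 x 2 = 4)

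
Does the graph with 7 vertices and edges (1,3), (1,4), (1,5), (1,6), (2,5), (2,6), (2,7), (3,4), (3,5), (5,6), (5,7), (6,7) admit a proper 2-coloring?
No (odd cycle of length 3: 3 -> 1 -> 4 -> 3)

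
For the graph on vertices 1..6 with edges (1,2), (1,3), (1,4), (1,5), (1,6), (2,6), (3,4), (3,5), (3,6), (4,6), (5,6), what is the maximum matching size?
3 (matching: (1,2), (3,5), (4,6); upper bound floor(n/2) = floor(6/2) = 3)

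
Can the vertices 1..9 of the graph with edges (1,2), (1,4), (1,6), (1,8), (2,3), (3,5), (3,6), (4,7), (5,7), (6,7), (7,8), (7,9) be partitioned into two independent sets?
Yes. Partition: {1, 3, 7}, {2, 4, 5, 6, 8, 9}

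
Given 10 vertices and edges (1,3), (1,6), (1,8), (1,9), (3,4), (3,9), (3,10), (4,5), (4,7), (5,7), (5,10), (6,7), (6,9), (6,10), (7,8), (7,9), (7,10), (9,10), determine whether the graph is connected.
No, it has 2 components: {1, 3, 4, 5, 6, 7, 8, 9, 10}, {2}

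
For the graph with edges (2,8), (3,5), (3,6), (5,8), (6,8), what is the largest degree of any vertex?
3 (attained at vertex 8)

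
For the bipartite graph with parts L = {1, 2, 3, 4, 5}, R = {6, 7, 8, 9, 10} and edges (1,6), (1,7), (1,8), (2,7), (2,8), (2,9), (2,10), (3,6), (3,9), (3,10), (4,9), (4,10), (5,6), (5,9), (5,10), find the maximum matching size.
5 (matching: (1,8), (2,7), (3,9), (4,10), (5,6); upper bound min(|L|,|R|) = min(5,5) = 5)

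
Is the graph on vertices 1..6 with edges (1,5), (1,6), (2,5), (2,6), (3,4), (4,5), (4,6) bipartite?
Yes. Partition: {1, 2, 4}, {3, 5, 6}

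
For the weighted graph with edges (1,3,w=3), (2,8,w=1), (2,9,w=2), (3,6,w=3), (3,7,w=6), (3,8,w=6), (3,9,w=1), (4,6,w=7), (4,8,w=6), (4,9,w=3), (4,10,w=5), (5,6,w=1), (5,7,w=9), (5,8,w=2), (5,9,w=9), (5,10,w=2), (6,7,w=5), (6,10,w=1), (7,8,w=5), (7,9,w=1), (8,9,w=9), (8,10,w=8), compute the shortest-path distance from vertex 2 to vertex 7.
3 (path: 2 -> 9 -> 7; weights 2 + 1 = 3)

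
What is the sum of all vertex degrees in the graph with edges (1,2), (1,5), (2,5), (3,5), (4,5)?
10 (handshake: sum of degrees = 2|E| = 2 x 5 = 10)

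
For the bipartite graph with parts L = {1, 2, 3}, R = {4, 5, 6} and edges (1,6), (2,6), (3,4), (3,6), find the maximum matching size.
2 (matching: (1,6), (3,4); upper bound min(|L|,|R|) = min(3,3) = 3)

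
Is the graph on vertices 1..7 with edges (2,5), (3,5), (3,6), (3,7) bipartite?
Yes. Partition: {1, 2, 3, 4}, {5, 6, 7}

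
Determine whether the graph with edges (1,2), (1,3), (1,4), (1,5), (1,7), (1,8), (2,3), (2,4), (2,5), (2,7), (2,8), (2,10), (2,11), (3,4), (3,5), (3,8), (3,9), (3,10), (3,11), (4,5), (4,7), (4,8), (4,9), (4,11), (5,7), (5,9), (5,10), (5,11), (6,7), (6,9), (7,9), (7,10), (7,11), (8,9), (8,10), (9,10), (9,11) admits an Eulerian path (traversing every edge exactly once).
Yes — and in fact it has an Eulerian circuit (the graph is connected and all 11 vertices have even degree)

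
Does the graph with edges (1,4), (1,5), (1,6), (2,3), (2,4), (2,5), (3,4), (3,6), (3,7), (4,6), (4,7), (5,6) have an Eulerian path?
No (4 vertices have odd degree: {1, 2, 4, 5}; Eulerian path requires 0 or 2)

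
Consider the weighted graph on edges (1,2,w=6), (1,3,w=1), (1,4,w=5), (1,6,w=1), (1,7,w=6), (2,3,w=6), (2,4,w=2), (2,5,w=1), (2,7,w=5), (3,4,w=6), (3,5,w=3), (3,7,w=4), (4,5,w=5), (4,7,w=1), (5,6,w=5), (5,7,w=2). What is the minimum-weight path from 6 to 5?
5 (path: 6 -> 5; weights 5 = 5)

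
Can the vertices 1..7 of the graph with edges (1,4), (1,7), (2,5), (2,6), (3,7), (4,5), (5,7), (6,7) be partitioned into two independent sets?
Yes. Partition: {1, 3, 5, 6}, {2, 4, 7}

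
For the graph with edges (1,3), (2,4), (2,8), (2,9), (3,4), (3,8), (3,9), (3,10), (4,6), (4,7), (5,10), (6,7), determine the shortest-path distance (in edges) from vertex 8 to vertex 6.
3 (path: 8 -> 3 -> 4 -> 6, 3 edges)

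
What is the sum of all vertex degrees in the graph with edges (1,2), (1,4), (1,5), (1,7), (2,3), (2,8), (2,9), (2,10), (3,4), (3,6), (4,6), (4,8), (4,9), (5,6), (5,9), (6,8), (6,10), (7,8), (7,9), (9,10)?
40 (handshake: sum of degrees = 2|E| = 2 x 20 = 40)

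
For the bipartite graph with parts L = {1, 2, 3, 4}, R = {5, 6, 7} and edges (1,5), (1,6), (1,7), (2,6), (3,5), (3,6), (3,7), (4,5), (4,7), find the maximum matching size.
3 (matching: (1,7), (2,6), (3,5); upper bound min(|L|,|R|) = min(4,3) = 3)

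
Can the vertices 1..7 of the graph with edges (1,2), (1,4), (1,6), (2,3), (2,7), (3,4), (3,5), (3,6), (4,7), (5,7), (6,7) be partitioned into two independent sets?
Yes. Partition: {1, 3, 7}, {2, 4, 5, 6}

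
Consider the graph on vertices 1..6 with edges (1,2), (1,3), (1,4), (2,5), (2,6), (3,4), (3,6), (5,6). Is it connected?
Yes (BFS from 1 visits [1, 2, 3, 4, 5, 6] — all 6 vertices reached)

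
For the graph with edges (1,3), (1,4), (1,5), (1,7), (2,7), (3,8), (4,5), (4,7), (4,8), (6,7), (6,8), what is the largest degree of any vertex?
4 (attained at vertices 1, 4, 7)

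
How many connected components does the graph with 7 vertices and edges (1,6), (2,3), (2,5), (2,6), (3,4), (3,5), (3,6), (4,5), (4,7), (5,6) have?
1 (components: {1, 2, 3, 4, 5, 6, 7})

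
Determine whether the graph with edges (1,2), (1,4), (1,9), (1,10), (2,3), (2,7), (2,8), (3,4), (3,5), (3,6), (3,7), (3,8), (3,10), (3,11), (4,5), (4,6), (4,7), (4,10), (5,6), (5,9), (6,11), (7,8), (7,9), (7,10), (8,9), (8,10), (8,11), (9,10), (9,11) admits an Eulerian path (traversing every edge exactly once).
Yes — and in fact it has an Eulerian circuit (the graph is connected and all 11 vertices have even degree)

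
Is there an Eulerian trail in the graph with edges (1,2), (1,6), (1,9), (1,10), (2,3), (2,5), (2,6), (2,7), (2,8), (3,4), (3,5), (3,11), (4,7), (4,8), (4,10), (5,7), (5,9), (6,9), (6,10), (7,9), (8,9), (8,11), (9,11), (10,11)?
Yes — and in fact it has an Eulerian circuit (the graph is connected and all 11 vertices have even degree)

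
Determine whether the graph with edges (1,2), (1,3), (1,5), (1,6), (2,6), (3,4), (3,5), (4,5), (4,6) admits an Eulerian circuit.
No (4 vertices have odd degree: {3, 4, 5, 6}; Eulerian circuit requires 0)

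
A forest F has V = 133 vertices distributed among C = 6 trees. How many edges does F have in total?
127 (Each of the 6 component trees on V_i vertices has V_i - 1 edges; summing gives V - C = 133 - 6 = 127)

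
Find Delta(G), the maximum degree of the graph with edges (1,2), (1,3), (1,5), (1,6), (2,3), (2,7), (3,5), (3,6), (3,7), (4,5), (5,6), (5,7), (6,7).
5 (attained at vertices 3, 5)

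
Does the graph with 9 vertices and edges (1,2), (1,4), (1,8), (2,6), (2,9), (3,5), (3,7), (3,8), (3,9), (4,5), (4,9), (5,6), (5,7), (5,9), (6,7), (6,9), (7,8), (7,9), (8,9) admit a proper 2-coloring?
No (odd cycle of length 5: 9 -> 4 -> 1 -> 8 -> 7 -> 9)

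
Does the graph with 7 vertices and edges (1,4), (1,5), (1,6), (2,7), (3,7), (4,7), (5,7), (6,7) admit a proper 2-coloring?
Yes. Partition: {1, 7}, {2, 3, 4, 5, 6}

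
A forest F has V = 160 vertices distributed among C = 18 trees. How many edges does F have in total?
142 (Each of the 18 component trees on V_i vertices has V_i - 1 edges; summing gives V - C = 160 - 18 = 142)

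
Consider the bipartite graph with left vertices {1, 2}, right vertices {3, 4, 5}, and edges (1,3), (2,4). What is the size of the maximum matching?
2 (matching: (1,3), (2,4); upper bound min(|L|,|R|) = min(2,3) = 2)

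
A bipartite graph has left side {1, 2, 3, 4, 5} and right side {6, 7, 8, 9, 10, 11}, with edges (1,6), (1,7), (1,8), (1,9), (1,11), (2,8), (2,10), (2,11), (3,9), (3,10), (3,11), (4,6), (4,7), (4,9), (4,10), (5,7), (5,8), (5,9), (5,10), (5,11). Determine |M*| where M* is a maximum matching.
5 (matching: (1,11), (2,10), (3,9), (4,7), (5,8); upper bound min(|L|,|R|) = min(5,6) = 5)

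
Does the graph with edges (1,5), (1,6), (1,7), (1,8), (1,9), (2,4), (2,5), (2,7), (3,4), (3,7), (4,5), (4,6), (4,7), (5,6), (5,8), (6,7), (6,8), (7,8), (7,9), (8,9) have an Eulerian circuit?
No (8 vertices have odd degree: {1, 2, 4, 5, 6, 7, 8, 9}; Eulerian circuit requires 0)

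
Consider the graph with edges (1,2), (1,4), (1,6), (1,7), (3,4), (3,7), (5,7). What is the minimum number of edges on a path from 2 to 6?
2 (path: 2 -> 1 -> 6, 2 edges)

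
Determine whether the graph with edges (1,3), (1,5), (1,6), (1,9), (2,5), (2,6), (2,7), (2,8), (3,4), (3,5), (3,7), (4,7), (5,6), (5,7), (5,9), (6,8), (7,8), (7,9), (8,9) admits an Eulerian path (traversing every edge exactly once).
Yes — and in fact it has an Eulerian circuit (the graph is connected and all 9 vertices have even degree)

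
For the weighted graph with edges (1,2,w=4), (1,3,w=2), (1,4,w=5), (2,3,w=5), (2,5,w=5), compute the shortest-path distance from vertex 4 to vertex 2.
9 (path: 4 -> 1 -> 2; weights 5 + 4 = 9)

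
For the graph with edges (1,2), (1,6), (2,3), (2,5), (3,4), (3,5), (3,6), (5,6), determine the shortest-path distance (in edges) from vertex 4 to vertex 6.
2 (path: 4 -> 3 -> 6, 2 edges)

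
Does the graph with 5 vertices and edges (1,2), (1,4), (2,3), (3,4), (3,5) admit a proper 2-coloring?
Yes. Partition: {1, 3}, {2, 4, 5}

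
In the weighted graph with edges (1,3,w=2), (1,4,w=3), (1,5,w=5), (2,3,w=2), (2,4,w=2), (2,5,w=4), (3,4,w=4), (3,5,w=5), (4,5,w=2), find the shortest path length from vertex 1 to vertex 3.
2 (path: 1 -> 3; weights 2 = 2)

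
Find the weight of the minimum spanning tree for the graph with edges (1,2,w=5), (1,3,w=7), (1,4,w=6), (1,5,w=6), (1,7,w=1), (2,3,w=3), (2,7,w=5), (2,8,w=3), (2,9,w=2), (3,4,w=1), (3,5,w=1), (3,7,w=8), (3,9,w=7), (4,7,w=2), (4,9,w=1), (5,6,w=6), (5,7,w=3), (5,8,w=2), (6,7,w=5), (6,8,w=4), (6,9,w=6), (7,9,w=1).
13 (MST edges: (1,7,w=1), (2,9,w=2), (3,4,w=1), (3,5,w=1), (4,9,w=1), (5,8,w=2), (6,8,w=4), (7,9,w=1); sum of weights 1 + 2 + 1 + 1 + 1 + 2 + 4 + 1 = 13)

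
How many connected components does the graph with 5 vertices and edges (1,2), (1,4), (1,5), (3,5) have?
1 (components: {1, 2, 3, 4, 5})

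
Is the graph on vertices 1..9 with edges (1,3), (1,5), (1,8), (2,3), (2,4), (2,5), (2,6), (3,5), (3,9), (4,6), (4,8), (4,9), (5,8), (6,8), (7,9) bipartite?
No (odd cycle of length 3: 8 -> 1 -> 5 -> 8)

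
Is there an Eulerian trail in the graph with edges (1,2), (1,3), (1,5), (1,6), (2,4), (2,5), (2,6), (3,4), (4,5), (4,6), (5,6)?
Yes — and in fact it has an Eulerian circuit (the graph is connected and all 6 vertices have even degree)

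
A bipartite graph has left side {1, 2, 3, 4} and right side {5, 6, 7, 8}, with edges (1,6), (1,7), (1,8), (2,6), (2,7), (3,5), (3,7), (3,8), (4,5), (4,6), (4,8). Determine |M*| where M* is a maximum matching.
4 (matching: (1,8), (2,7), (3,5), (4,6); upper bound min(|L|,|R|) = min(4,4) = 4)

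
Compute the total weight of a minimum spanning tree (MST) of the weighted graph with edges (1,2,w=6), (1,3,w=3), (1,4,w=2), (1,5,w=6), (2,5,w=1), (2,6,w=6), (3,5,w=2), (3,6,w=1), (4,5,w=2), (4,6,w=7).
8 (MST edges: (1,4,w=2), (2,5,w=1), (3,5,w=2), (3,6,w=1), (4,5,w=2); sum of weights 2 + 1 + 2 + 1 + 2 = 8)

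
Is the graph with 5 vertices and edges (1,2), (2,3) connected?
No, it has 3 components: {1, 2, 3}, {4}, {5}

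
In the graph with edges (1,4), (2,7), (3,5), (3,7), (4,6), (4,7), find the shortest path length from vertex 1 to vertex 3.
3 (path: 1 -> 4 -> 7 -> 3, 3 edges)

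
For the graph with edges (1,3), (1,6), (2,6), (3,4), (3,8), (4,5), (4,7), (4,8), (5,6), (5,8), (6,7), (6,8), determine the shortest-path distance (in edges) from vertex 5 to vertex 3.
2 (path: 5 -> 4 -> 3, 2 edges)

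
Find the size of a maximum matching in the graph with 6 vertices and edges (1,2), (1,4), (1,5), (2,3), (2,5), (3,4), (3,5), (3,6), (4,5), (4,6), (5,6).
3 (matching: (1,4), (2,3), (5,6); upper bound floor(n/2) = floor(6/2) = 3)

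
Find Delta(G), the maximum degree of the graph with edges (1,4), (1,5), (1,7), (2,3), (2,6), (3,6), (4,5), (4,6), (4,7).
4 (attained at vertex 4)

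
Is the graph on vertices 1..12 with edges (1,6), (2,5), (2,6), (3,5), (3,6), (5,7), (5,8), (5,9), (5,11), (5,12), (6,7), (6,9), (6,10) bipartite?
Yes. Partition: {1, 2, 3, 4, 7, 8, 9, 10, 11, 12}, {5, 6}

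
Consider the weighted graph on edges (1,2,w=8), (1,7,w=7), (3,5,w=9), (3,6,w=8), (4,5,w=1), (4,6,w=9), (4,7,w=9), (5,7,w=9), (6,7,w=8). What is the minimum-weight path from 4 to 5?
1 (path: 4 -> 5; weights 1 = 1)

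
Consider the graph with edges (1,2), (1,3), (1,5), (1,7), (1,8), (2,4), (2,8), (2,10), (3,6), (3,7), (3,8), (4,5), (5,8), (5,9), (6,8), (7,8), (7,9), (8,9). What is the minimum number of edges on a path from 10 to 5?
3 (path: 10 -> 2 -> 1 -> 5, 3 edges)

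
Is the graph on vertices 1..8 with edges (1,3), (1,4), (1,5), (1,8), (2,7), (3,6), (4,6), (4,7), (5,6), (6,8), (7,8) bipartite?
Yes. Partition: {1, 6, 7}, {2, 3, 4, 5, 8}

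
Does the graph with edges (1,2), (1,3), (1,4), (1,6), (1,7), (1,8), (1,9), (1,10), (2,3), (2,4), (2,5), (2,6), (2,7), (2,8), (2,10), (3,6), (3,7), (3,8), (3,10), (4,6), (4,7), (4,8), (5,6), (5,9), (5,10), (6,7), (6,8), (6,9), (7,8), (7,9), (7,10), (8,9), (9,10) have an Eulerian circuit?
No (2 vertices have odd degree: {4, 8}; Eulerian circuit requires 0)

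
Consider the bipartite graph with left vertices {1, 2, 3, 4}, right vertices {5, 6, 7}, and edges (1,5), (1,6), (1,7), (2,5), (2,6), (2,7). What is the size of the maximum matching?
2 (matching: (1,7), (2,6); upper bound min(|L|,|R|) = min(4,3) = 3)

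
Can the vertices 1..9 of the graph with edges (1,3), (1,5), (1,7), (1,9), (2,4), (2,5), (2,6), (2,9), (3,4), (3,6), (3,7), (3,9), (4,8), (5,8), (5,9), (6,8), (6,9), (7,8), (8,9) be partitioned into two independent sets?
No (odd cycle of length 3: 9 -> 1 -> 3 -> 9)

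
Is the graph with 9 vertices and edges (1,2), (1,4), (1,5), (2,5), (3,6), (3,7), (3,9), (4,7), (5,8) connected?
Yes (BFS from 1 visits [1, 2, 4, 5, 7, 8, 3, 6, 9] — all 9 vertices reached)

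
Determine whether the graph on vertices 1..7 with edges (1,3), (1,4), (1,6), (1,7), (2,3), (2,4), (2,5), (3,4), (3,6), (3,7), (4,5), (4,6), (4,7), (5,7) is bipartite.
No (odd cycle of length 3: 4 -> 1 -> 3 -> 4)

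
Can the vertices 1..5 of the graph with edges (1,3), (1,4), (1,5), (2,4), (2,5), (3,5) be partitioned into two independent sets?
No (odd cycle of length 3: 5 -> 1 -> 3 -> 5)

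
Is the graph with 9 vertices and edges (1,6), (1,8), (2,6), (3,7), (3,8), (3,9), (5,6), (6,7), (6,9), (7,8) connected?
No, it has 2 components: {1, 2, 3, 5, 6, 7, 8, 9}, {4}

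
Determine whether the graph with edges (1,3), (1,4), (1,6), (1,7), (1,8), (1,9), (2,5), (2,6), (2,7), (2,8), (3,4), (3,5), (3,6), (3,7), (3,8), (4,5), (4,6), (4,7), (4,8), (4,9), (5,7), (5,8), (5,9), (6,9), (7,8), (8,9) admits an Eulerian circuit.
No (4 vertices have odd degree: {4, 6, 8, 9}; Eulerian circuit requires 0)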